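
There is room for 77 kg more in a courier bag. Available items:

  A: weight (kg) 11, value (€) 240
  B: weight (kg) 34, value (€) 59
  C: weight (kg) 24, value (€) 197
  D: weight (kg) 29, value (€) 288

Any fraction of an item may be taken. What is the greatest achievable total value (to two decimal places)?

Ratios (sorted): A 21.82, D 9.93, C 8.21, B 1.74
take A (11 @ 240); take D (29 @ 288); take C (24 @ 197); take 13/34 of B → 22.56. Capacity used 77/77.
Total value = 747.56

747.56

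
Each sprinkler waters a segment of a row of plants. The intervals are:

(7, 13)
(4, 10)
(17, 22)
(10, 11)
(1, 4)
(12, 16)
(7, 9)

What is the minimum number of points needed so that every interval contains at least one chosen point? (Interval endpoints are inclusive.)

Sort by right endpoint; whenever an interval is uncovered, place a point at its right end.
Sorted: [1,4] [7,9] [4,10] [10,11] [7,13] [12,16] [17,22]
{[1,4]} hit by 4; {[7,9],[4,10]} hit by 9; {[10,11],[7,13]} hit by 11; {[12,16]} hit by 16; {[17,22]} hit by 22.
Points: 4, 9, 11, 16, 22 (5 total).

5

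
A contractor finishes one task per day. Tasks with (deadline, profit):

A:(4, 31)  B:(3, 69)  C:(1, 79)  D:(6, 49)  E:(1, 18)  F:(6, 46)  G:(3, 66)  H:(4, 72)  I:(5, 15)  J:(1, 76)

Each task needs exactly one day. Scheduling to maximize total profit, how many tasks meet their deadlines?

Profit order: C=79 J=76 H=72 B=69 G=66 D=49 F=46 A=31 E=18 I=15
Assign: C→slot 1, J skipped, H→slot 4, B→slot 3, G→slot 2, D→slot 6, F→slot 5, A skipped, E skipped, I skipped.
Slots: [1:C] [2:G] [3:B] [4:H] [5:F] [6:D]
6 of 10 scheduled.

6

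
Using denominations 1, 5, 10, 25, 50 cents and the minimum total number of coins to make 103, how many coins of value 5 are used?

0

Greedy: take as many of the largest coin as possible, then repeat with the remainder.
103 − 2×50→3 − 3×1→0
Count of 5: 0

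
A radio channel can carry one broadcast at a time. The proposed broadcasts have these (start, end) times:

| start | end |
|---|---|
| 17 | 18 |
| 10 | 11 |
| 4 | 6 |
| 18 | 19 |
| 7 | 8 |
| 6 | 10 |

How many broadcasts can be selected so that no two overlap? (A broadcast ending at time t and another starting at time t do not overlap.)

5

By end time: (4,6), (7,8), (6,10), (10,11), (17,18), (18,19).
Pick (4,6); next start ≥ 6 → (7,8); next start ≥ 8 → (10,11); next start ≥ 11 → (17,18); next start ≥ 18 → (18,19).
Selected 5 broadcasts.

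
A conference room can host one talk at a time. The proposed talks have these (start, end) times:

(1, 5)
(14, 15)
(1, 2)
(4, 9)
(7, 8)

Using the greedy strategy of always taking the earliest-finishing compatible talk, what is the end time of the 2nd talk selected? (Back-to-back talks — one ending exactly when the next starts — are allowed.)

8

Order by finish time; keep every interval that doesn't clash with the previous kept one.
By end time: (1,2), (1,5), (7,8), (4,9), (14,15).
Pick (1,2); next start ≥ 2 → (7,8); next start ≥ 8 → (14,15).
Selected: (1,2) (7,8) (14,15)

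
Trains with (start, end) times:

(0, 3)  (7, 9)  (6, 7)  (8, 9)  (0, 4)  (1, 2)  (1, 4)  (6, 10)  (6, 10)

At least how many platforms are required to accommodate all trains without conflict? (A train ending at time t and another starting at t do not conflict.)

Count concurrent intervals with a sweep; the peak is the room count.
starts: [0, 0, 1, 1, 6, 6, 6, 7, 8]
ends:   [2, 3, 4, 4, 7, 9, 9, 10, 10]
s0→1 s0→2 s1→3 s1→4  — peak 4.

4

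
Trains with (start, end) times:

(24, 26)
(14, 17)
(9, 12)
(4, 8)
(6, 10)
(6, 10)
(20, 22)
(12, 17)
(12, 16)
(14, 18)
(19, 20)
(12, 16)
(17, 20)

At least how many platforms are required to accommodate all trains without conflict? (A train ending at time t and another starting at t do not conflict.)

5

Count concurrent intervals with a sweep; the peak is the room count.
starts: [4, 6, 6, 9, 12, 12, 12, 14, 14, 17, 19, 20, 24]
ends:   [8, 10, 10, 12, 16, 16, 17, 17, 18, 20, 20, 22, 26]
s4→1 s6→2 s6→3 e8→2 s9→3 e10→2 e10→1 e12→0 s12→1 s12→2 s12→3 s14→4 s14→5  — peak 5.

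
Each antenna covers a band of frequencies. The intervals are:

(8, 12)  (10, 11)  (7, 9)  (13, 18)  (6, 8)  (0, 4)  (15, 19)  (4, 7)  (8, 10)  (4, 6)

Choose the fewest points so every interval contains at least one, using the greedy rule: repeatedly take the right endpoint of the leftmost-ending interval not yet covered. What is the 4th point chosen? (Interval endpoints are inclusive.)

By right end: [0,4]  [4,6]  [4,7]  [6,8]  [7,9]  [8,10]  [10,11]  [8,12]  [13,18]  [15,19]
[0,4] uncovered → point at 4; [6,8] uncovered → point at 8; [10,11] uncovered → point at 11; [13,18] uncovered → point at 18.
Points: 4, 8, 11, 18 (4 total).

18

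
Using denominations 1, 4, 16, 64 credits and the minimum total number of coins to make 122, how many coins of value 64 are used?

Use the largest denomination that fits, subtract, and repeat.
122 = 1×64 + 3×16 + 2×4 + 2×1
Count of 64: 1

1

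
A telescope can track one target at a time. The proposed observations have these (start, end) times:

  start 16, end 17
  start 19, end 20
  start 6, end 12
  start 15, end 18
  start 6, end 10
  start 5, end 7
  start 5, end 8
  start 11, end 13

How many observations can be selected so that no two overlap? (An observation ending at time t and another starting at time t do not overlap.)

Sort by end time and greedily take each interval whose start is ≥ the last chosen end.
By end time: (5,7), (5,8), (6,10), (6,12), (11,13), (16,17), (15,18), (19,20).
Pick (5,7); next start ≥ 7 → (11,13); next start ≥ 13 → (16,17); next start ≥ 17 → (19,20).
Selected 4 observations.

4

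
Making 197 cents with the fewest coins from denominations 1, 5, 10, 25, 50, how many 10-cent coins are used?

2

197 = 3×50 + 1×25 + 2×10 + 2×1
Count of 10: 2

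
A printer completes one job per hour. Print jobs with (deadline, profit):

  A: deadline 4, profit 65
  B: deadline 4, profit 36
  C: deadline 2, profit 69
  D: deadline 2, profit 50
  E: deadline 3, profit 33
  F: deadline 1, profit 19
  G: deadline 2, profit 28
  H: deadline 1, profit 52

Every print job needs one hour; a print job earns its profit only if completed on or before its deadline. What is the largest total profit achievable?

222

Profit order: C=69 A=65 H=52 D=50 B=36 E=33 G=28 F=19
Assign: C→slot 2, A→slot 4, H→slot 1, D skipped, B→slot 3, E skipped, G skipped, F skipped.
Slots: [1:H] [2:C] [3:B] [4:A]
Profit = 52 + 69 + 36 + 65 = 222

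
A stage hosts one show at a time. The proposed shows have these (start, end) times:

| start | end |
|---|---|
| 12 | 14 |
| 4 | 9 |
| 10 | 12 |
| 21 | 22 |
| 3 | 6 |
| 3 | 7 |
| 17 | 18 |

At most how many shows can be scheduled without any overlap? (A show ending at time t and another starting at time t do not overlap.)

Greedy by earliest finish: after sorting by end time, pick each interval compatible with the last pick.
By end time: (3,6), (3,7), (4,9), (10,12), (12,14), (17,18), (21,22).
Pick (3,6); next start ≥ 6 → (10,12); next start ≥ 12 → (12,14); next start ≥ 14 → (17,18); next start ≥ 18 → (21,22).
Selected 5 shows.

5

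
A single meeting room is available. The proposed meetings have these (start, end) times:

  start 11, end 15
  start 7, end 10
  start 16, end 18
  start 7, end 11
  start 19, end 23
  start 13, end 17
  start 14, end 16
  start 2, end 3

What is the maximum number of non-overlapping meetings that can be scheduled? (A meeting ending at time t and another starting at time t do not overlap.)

5

Sorted by end: (2,3)  (7,10)  (7,11)  (11,15)  (14,16)  (13,17)  (16,18)  (19,23)
take (2,3); take (7,10); skip (7,11); take (11,15); skip (14,16); take (16,18); take (19,23).
Selected 5 meetings.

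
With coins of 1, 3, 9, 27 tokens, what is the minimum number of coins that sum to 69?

Greedy: take as many of the largest coin as possible, then repeat with the remainder.
69 = 2×27 + 1×9 + 2×3
Total coins = 2 + 1 + 2 = 5

5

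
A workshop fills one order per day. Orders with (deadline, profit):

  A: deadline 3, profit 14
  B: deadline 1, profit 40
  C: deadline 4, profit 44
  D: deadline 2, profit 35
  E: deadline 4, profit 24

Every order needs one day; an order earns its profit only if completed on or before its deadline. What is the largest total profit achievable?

143

Profit order: C=44 B=40 D=35 E=24 A=14
Assign: C→slot 4, B→slot 1, D→slot 2, E→slot 3, A skipped.
Slots: [1:B] [2:D] [3:E] [4:C]
Profit = 40 + 35 + 24 + 44 = 143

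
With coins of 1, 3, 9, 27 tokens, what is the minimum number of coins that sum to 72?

Greedy: take as many of the largest coin as possible, then repeat with the remainder.
72 − 2×27→18 − 2×9→0
Total coins = 2 + 2 = 4

4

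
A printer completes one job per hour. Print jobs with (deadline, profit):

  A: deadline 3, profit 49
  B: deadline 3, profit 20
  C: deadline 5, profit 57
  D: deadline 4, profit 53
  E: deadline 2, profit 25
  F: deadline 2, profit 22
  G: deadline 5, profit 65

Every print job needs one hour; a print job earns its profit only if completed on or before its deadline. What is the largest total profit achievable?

249

Take jobs in profit order; each goes to the latest open slot no later than its deadline.
By profit: G(d5,65), C(d5,57), D(d4,53), A(d3,49), E(d2,25), F(d2,22), B(d3,20)
G→slot 5; C→slot 4; D→slot 3; A→slot 2; E→slot 1; F skipped; B skipped.
Profit = 25 + 49 + 53 + 57 + 65 = 249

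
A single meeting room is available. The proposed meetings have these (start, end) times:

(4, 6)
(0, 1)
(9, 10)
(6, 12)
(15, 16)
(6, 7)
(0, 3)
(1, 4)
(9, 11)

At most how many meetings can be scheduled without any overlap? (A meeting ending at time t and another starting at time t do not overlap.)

6

By end time: (0,1), (0,3), (1,4), (4,6), (6,7), (9,10), (9,11), (6,12), (15,16).
Pick (0,1); next start ≥ 1 → (1,4); next start ≥ 4 → (4,6); next start ≥ 6 → (6,7); next start ≥ 7 → (9,10); next start ≥ 10 → (15,16).
Selected 6 meetings.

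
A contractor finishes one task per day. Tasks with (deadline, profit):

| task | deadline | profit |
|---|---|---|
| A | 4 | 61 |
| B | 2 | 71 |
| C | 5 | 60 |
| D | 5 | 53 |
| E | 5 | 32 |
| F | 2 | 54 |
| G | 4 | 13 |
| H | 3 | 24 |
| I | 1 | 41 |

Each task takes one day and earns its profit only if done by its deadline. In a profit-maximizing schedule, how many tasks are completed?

Take jobs in profit order; each goes to the latest open slot no later than its deadline.
By profit: B(d2,71), A(d4,61), C(d5,60), F(d2,54), D(d5,53), I(d1,41), E(d5,32), H(d3,24), G(d4,13)
B→slot 2; A→slot 4; C→slot 5; F→slot 1; D→slot 3; I skipped; E skipped; H skipped; G skipped.
5 of 9 scheduled.

5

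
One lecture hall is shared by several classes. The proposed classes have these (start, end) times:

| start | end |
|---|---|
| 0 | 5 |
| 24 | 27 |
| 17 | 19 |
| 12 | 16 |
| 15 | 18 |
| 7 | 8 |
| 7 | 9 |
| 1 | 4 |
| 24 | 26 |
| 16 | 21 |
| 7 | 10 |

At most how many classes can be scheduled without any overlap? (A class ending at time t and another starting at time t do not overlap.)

Greedy by earliest finish: after sorting by end time, pick each interval compatible with the last pick.
Sorted by end: (1,4)  (0,5)  (7,8)  (7,9)  (7,10)  (12,16)  (15,18)  (17,19)  (16,21)  (24,26)  (24,27)
take (1,4); take (7,8); skip (7,9); take (12,16); skip (15,18); take (17,19); skip (16,21); take (24,26).
Selected 5 classes.

5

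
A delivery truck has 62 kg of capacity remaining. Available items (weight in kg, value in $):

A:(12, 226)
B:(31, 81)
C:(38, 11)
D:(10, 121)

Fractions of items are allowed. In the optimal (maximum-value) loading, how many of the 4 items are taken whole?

3

Ratios (sorted): A 18.83, D 12.10, B 2.61, C 0.29
take A (12 @ 226); take D (10 @ 121); take B (31 @ 81); take 9/38 of C → 2.61. Capacity used 62/62.
3 item(s) taken whole; one partial (take 9/38 of C).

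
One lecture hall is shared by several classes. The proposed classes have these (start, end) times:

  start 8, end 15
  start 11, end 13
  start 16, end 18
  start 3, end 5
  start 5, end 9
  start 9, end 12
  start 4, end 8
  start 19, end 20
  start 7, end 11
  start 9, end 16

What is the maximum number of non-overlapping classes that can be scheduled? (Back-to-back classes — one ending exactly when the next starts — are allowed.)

By end time: (3,5), (4,8), (5,9), (7,11), (9,12), (11,13), (8,15), (9,16), (16,18), (19,20).
Pick (3,5); next start ≥ 5 → (5,9); next start ≥ 9 → (9,12); next start ≥ 12 → (16,18); next start ≥ 18 → (19,20).
Selected 5 classes.

5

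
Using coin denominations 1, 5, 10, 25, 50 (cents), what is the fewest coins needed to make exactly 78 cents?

5

Greedy: take as many of the largest coin as possible, then repeat with the remainder.
78 = 1×50 + 1×25 + 3×1
Total coins = 1 + 1 + 3 = 5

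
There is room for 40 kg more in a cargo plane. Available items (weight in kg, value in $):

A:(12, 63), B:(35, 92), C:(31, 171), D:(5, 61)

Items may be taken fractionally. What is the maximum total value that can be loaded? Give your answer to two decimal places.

253.00

Sort by value per unit weight and fill in that order.
Ratios (sorted): D 12.20, C 5.52, A 5.25, B 2.63
take D (5 @ 61); take C (31 @ 171); take 4/12 of A → 21.00. Capacity used 40/40.
Total value = 253.00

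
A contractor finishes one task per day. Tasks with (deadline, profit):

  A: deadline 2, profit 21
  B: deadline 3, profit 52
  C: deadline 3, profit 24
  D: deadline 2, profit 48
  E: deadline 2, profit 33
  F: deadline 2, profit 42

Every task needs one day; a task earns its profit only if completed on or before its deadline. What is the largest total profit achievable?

Take jobs in profit order; each goes to the latest open slot no later than its deadline.
By profit: B(d3,52), D(d2,48), F(d2,42), E(d2,33), C(d3,24), A(d2,21)
B→slot 3; D→slot 2; F→slot 1; E skipped; C skipped; A skipped.
Profit = 42 + 48 + 52 = 142

142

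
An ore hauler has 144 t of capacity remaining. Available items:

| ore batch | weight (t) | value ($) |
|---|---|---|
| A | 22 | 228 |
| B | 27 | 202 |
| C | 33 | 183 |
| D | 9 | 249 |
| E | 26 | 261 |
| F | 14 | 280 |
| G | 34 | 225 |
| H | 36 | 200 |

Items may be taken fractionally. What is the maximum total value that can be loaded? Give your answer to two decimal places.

1511.67

Ratios (sorted): D 27.67, F 20.00, A 10.36, E 10.04, B 7.48, G 6.62, H 5.56, C 5.55
take D (9 @ 249); take F (14 @ 280); take A (22 @ 228); take E (26 @ 261); take B (27 @ 202); take G (34 @ 225); take 12/36 of H → 66.67. Capacity used 144/144.
Total value = 1511.67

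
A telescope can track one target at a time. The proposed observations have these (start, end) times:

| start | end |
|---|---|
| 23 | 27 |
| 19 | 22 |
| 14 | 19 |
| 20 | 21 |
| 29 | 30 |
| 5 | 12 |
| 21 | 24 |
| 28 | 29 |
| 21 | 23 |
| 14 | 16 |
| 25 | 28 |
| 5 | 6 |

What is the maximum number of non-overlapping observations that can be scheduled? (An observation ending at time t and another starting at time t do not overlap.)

Order by finish time; keep every interval that doesn't clash with the previous kept one.
Sorted by end: (5,6)  (5,12)  (14,16)  (14,19)  (20,21)  (19,22)  (21,23)  (21,24)  (23,27)  (25,28)  (28,29)  (29,30)
take (5,6); take (14,16); take (20,21); take (21,23); take (23,27); skip (25,28); take (28,29); take (29,30).
Selected 7 observations.

7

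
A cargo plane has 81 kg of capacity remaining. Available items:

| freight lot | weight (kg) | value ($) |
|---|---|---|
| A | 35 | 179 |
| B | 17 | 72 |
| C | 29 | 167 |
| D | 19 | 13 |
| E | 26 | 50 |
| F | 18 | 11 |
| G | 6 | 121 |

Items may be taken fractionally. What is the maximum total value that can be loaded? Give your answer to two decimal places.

Sort by value per unit weight and fill in that order.
Ratios (sorted): G 20.17, C 5.76, A 5.11, B 4.24, E 1.92, D 0.68, F 0.61
take G (6 @ 121); take C (29 @ 167); take A (35 @ 179); take 11/17 of B → 46.59. Capacity used 81/81.
Total value = 513.59

513.59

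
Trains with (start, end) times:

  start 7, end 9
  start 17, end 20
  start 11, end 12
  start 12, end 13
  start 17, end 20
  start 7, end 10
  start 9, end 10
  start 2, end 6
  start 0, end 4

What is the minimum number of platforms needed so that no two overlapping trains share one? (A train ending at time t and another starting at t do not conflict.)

Count concurrent intervals with a sweep; the peak is the room count.
starts: [0, 2, 7, 7, 9, 11, 12, 17, 17]
ends:   [4, 6, 9, 10, 10, 12, 13, 20, 20]
s0→1 s2→2  — peak 2.

2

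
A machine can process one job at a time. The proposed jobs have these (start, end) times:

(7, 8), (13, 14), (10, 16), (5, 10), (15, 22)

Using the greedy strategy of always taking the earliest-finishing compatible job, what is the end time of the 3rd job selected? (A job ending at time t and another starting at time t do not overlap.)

Sorted by end: (7,8)  (5,10)  (13,14)  (10,16)  (15,22)
take (7,8); skip (5,10); take (13,14); take (15,22).
Selected: (7,8) (13,14) (15,22)

22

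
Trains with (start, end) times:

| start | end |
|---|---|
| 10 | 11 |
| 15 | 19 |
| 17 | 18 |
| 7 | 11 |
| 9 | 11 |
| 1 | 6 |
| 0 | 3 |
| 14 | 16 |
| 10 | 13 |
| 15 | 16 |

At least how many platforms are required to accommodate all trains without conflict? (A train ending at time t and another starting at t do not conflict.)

Events (time:±→running): 0:+→1 1:+→2 3:-→1 6:-→0 7:+→1 9:+→2 10:+→3 10:+→4 … peak 4.

4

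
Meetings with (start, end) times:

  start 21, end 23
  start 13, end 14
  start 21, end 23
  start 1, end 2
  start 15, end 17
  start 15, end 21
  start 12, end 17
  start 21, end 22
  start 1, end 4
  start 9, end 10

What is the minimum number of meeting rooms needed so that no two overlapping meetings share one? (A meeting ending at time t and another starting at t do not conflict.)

3

Count concurrent intervals with a sweep; the peak is the room count.
Events (time:±→running): 1:+→1 1:+→2 2:-→1 4:-→0 9:+→1 10:-→0 12:+→1 13:+→2 14:-→1 15:+→2 15:+→3 … peak 3.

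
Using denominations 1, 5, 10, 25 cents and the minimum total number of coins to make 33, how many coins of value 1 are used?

Use the largest denomination that fits, subtract, and repeat.
33 − 1×25→8 − 1×5→3 − 3×1→0
Count of 1: 3

3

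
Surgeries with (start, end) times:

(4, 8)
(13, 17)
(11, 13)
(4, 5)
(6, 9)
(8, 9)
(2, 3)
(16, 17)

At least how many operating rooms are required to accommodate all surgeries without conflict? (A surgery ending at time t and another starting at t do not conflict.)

2

starts: [2, 4, 4, 6, 8, 11, 13, 16]
ends:   [3, 5, 8, 9, 9, 13, 17, 17]
s2→1 e3→0 s4→1 s4→2  — peak 2.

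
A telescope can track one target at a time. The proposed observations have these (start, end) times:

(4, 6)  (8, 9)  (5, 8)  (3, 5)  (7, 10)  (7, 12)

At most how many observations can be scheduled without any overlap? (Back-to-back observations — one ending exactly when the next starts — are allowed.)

3

By end time: (3,5), (4,6), (5,8), (8,9), (7,10), (7,12).
Pick (3,5); next start ≥ 5 → (5,8); next start ≥ 8 → (8,9).
Selected 3 observations.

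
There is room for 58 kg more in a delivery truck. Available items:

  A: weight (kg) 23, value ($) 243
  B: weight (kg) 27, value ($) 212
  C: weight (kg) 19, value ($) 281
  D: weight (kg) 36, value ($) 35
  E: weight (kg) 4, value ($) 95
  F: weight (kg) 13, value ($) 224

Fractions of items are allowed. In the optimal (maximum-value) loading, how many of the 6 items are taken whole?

3

Ratios (sorted): E 23.75, F 17.23, C 14.79, A 10.57, B 7.85, D 0.97
take E (4 @ 95); take F (13 @ 224); take C (19 @ 281); take 22/23 of A → 232.43. Capacity used 58/58.
3 item(s) taken whole; one partial (take 22/23 of A).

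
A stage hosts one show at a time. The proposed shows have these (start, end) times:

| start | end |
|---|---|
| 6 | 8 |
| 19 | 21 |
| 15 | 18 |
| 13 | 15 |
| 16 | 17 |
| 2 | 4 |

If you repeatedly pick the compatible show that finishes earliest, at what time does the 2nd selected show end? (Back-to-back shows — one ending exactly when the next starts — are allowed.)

Greedy by earliest finish: after sorting by end time, pick each interval compatible with the last pick.
Sorted by end: (2,4)  (6,8)  (13,15)  (16,17)  (15,18)  (19,21)
take (2,4); take (6,8); take (13,15); take (16,17); take (19,21).
Selected: (2,4) (6,8) (13,15) (16,17) (19,21)

8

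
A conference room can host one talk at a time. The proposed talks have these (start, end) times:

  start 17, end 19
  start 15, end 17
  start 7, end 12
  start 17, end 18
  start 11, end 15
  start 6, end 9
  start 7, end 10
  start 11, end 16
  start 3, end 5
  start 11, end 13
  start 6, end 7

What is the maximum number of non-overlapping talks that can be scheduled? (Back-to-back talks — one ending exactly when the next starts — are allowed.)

Sorted by end: (3,5)  (6,7)  (6,9)  (7,10)  (7,12)  (11,13)  (11,15)  (11,16)  (15,17)  (17,18)  (17,19)
take (3,5); take (6,7); take (7,10); take (11,13); skip (11,15); skip (11,16); take (15,17); take (17,18); skip (17,19).
Selected 6 talks.

6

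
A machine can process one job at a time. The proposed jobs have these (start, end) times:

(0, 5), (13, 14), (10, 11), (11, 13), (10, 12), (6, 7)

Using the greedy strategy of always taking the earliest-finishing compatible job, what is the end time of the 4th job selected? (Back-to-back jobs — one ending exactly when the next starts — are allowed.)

Sort by end time and greedily take each interval whose start is ≥ the last chosen end.
By end time: (0,5), (6,7), (10,11), (10,12), (11,13), (13,14).
Pick (0,5); next start ≥ 5 → (6,7); next start ≥ 7 → (10,11); next start ≥ 11 → (11,13); next start ≥ 13 → (13,14).
Selected: (0,5) (6,7) (10,11) (11,13) (13,14)

13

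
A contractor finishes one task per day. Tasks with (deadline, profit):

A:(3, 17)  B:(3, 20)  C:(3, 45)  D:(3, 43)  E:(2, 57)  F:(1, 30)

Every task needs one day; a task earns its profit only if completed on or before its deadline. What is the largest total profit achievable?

145

Take jobs in profit order; each goes to the latest open slot no later than its deadline.
By profit: E(d2,57), C(d3,45), D(d3,43), F(d1,30), B(d3,20), A(d3,17)
E→slot 2; C→slot 3; D→slot 1; F skipped; B skipped; A skipped.
Profit = 43 + 57 + 45 = 145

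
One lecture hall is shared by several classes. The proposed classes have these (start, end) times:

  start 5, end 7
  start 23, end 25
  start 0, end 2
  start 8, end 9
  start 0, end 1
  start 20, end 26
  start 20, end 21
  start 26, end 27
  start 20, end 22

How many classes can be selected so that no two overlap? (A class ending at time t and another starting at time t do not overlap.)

6

Greedy by earliest finish: after sorting by end time, pick each interval compatible with the last pick.
Sorted by end: (0,1)  (0,2)  (5,7)  (8,9)  (20,21)  (20,22)  (23,25)  (20,26)  (26,27)
take (0,1); skip (0,2); take (5,7); take (8,9); take (20,21); skip (20,22); take (23,25); take (26,27).
Selected 6 classes.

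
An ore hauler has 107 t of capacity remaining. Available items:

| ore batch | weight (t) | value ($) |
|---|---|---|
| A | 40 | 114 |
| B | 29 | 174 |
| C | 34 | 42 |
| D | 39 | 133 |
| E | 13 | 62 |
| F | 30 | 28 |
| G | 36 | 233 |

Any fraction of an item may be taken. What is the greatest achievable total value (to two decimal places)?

Order: G (233/36=6.47) > B (174/29=6.00) > E (62/13=4.77) > D (133/39=3.41) > A (114/40=2.85) > C (42/34=1.24) > F (28/30=0.93)
Fill: take G (36 @ 233) → take B (29 @ 174) → take E (13 @ 62) → take 29/39 of D → 98.90; 107/107 used.
Total value = 567.90

567.90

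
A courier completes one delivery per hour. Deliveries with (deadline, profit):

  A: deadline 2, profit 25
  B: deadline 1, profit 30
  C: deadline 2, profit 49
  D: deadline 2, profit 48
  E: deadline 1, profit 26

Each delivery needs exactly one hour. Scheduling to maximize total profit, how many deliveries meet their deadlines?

By profit: C(d2,49), D(d2,48), B(d1,30), E(d1,26), A(d2,25)
C→slot 2; D→slot 1; B skipped; E skipped; A skipped.
2 of 5 scheduled.

2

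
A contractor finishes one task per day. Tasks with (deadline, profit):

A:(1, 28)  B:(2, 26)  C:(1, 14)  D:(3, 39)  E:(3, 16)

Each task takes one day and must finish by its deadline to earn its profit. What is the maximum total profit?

By profit: D(d3,39), A(d1,28), B(d2,26), E(d3,16), C(d1,14)
D→slot 3; A→slot 1; B→slot 2; E skipped; C skipped.
Profit = 28 + 26 + 39 = 93

93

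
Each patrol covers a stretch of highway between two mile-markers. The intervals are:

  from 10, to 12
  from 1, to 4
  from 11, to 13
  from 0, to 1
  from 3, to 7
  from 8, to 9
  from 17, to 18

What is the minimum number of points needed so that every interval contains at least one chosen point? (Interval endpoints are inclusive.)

5

Sort by right endpoint; whenever an interval is uncovered, place a point at its right end.
By right end: [0,1]  [1,4]  [3,7]  [8,9]  [10,12]  [11,13]  [17,18]
[0,1] uncovered → point at 1; [3,7] uncovered → point at 7; [8,9] uncovered → point at 9; [10,12] uncovered → point at 12; [17,18] uncovered → point at 18.
Points: 1, 7, 9, 12, 18 (5 total).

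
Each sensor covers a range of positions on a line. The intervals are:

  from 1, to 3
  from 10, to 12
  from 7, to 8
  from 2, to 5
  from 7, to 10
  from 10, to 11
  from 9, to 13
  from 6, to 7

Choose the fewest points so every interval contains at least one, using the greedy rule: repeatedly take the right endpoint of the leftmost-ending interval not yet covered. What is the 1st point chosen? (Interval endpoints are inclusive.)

Sort by right endpoint; whenever an interval is uncovered, place a point at its right end.
By right end: [1,3]  [2,5]  [6,7]  [7,8]  [7,10]  [10,11]  [10,12]  [9,13]
[1,3] uncovered → point at 3; [6,7] uncovered → point at 7; [10,11] uncovered → point at 11.
Points: 3, 7, 11 (3 total).

3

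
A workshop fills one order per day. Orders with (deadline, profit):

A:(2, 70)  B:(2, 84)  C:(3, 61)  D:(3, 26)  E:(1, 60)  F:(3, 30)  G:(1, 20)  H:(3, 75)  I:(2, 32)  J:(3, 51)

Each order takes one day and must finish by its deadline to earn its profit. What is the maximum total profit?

Sort by profit descending; place each in the latest free slot ≤ its deadline.
By profit: B(d2,84), H(d3,75), A(d2,70), C(d3,61), E(d1,60), J(d3,51), I(d2,32), F(d3,30), D(d3,26), G(d1,20)
B→slot 2; H→slot 3; A→slot 1; C skipped; E skipped; J skipped; I skipped; F skipped; D skipped; G skipped.
Profit = 70 + 84 + 75 = 229

229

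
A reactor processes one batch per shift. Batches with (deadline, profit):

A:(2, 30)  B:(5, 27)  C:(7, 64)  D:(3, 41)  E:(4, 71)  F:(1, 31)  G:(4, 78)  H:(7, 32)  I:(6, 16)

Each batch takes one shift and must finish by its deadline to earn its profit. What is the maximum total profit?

344

Take jobs in profit order; each goes to the latest open slot no later than its deadline.
Profit order: G=78 E=71 C=64 D=41 H=32 F=31 A=30 B=27 I=16
Assign: G→slot 4, E→slot 3, C→slot 7, D→slot 2, H→slot 6, F→slot 1, A skipped, B→slot 5, I skipped.
Slots: [1:F] [2:D] [3:E] [4:G] [5:B] [6:H] [7:C]
Profit = 31 + 41 + 71 + 78 + 27 + 32 + 64 = 344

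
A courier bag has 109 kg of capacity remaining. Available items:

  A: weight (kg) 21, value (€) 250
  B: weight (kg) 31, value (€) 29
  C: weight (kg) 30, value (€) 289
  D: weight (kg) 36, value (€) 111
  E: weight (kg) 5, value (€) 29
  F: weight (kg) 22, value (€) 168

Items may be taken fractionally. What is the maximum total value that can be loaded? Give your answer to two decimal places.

831.58

Ratios (sorted): A 11.90, C 9.63, F 7.64, E 5.80, D 3.08, B 0.94
take A (21 @ 250); take C (30 @ 289); take F (22 @ 168); take E (5 @ 29); take 31/36 of D → 95.58. Capacity used 109/109.
Total value = 831.58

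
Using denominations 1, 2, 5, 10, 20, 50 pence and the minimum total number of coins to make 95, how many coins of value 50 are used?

Greedy: take as many of the largest coin as possible, then repeat with the remainder.
95 − 1×50→45 − 2×20→5 − 1×5→0
Count of 50: 1

1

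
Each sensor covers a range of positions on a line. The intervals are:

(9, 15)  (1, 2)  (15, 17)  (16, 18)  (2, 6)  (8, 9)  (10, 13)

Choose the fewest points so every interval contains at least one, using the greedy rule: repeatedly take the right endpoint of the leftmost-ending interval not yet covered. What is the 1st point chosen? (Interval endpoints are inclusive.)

Process intervals by earliest right end; each time one isn't hit yet, stab at its right endpoint.
By right end: [1,2]  [2,6]  [8,9]  [10,13]  [9,15]  [15,17]  [16,18]
[1,2] uncovered → point at 2; [8,9] uncovered → point at 9; [10,13] uncovered → point at 13; [15,17] uncovered → point at 17.
Points: 2, 9, 13, 17 (4 total).

2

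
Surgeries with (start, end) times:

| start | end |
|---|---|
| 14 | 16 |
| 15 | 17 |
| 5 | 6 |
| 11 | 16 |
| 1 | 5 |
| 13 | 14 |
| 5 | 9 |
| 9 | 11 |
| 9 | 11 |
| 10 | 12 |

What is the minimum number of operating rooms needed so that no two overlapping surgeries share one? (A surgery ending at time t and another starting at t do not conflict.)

3

Count concurrent intervals with a sweep; the peak is the room count.
Events (time:±→running): 1:+→1 5:-→0 5:+→1 5:+→2 6:-→1 9:-→0 9:+→1 9:+→2 10:+→3 … peak 3.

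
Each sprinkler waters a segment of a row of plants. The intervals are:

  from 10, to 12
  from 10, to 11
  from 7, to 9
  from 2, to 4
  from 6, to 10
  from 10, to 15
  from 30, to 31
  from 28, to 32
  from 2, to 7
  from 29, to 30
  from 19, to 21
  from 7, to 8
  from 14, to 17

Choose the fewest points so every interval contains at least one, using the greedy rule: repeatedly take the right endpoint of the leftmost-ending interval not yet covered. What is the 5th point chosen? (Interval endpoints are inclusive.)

Sort by right endpoint; whenever an interval is uncovered, place a point at its right end.
By right end: [2,4]  [2,7]  [7,8]  [7,9]  [6,10]  [10,11]  [10,12]  [10,15]  [14,17]  [19,21]  [29,30]  [30,31]  [28,32]
[2,4] uncovered → point at 4; [7,8] uncovered → point at 8; [10,11] uncovered → point at 11; [14,17] uncovered → point at 17; [19,21] uncovered → point at 21; [29,30] uncovered → point at 30.
Points: 4, 8, 11, 17, 21, 30 (6 total).

21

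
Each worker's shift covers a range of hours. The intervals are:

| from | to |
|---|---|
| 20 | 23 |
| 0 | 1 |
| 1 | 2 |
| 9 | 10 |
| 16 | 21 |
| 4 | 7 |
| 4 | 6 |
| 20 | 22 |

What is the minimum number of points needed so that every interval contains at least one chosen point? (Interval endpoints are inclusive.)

Sort by right endpoint; whenever an interval is uncovered, place a point at its right end.
Sorted: [0,1] [1,2] [4,6] [4,7] [9,10] [16,21] [20,22] [20,23]
{[0,1],[1,2]} hit by 1; {[4,6],[4,7]} hit by 6; {[9,10]} hit by 10; {[16,21],[20,22],[20,23]} hit by 21.
Points: 1, 6, 10, 21 (4 total).

4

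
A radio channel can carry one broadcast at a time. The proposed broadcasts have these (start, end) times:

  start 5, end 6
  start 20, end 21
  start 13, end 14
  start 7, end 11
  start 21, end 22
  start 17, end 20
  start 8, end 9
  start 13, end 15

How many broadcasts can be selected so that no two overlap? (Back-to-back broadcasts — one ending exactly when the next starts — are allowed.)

6

Sorted by end: (5,6)  (8,9)  (7,11)  (13,14)  (13,15)  (17,20)  (20,21)  (21,22)
take (5,6); take (8,9); skip (7,11); take (13,14); skip (13,15); take (17,20); take (20,21); take (21,22).
Selected 6 broadcasts.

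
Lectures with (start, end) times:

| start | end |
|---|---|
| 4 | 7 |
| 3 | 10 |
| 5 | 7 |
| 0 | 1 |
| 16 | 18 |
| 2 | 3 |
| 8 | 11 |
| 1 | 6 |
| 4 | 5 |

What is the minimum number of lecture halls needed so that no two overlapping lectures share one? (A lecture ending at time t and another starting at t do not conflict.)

4

Count concurrent intervals with a sweep; the peak is the room count.
Events (time:±→running): 0:+→1 1:-→0 1:+→1 2:+→2 3:-→1 3:+→2 4:+→3 4:+→4 … peak 4.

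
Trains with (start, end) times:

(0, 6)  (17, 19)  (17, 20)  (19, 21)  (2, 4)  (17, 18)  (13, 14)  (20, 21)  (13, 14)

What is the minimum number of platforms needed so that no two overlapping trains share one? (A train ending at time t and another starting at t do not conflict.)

Count concurrent intervals with a sweep; the peak is the room count.
starts: [0, 2, 13, 13, 17, 17, 17, 19, 20]
ends:   [4, 6, 14, 14, 18, 19, 20, 21, 21]
s0→1 s2→2 e4→1 e6→0 s13→1 s13→2 e14→1 e14→0 s17→1 s17→2 s17→3  — peak 3.

3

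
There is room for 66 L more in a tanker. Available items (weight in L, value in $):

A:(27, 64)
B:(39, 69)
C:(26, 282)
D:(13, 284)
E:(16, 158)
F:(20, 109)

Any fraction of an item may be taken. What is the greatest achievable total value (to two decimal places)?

Greedy by value/weight ratio, highest first.
Ratios (sorted): D 21.85, C 10.85, E 9.88, F 5.45, A 2.37, B 1.77
take D (13 @ 284); take C (26 @ 282); take E (16 @ 158); take 11/20 of F → 59.95. Capacity used 66/66.
Total value = 783.95

783.95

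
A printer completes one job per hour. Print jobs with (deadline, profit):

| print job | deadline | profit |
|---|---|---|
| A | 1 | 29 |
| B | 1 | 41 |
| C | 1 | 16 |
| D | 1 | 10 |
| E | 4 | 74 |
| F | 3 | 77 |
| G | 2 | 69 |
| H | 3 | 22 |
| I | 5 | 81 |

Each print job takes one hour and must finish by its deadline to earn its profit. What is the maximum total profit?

342

Take jobs in profit order; each goes to the latest open slot no later than its deadline.
By profit: I(d5,81), F(d3,77), E(d4,74), G(d2,69), B(d1,41), A(d1,29), H(d3,22), C(d1,16), D(d1,10)
I→slot 5; F→slot 3; E→slot 4; G→slot 2; B→slot 1; A skipped; H skipped; C skipped; D skipped.
Profit = 41 + 69 + 77 + 74 + 81 = 342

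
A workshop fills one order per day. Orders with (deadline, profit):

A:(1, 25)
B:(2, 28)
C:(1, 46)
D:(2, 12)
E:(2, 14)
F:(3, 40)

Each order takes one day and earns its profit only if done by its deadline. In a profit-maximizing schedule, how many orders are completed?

3

Profit order: C=46 F=40 B=28 A=25 E=14 D=12
Assign: C→slot 1, F→slot 3, B→slot 2, A skipped, E skipped, D skipped.
Slots: [1:C] [2:B] [3:F]
3 of 6 scheduled.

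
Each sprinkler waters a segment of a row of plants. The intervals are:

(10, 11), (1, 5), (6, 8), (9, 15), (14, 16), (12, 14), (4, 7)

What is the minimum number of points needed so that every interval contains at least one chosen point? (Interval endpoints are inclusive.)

4

Sorted: [1,5] [4,7] [6,8] [10,11] [12,14] [9,15] [14,16]
{[1,5],[4,7]} hit by 5; {[6,8]} hit by 8; {[10,11]} hit by 11; {[12,14],[9,15],[14,16]} hit by 14.
Points: 5, 8, 11, 14 (4 total).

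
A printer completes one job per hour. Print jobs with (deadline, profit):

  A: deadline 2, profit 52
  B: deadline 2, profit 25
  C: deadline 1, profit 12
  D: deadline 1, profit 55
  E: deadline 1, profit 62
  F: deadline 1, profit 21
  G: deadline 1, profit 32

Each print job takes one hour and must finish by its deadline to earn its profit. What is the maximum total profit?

114

Profit order: E=62 D=55 A=52 G=32 B=25 F=21 C=12
Assign: E→slot 1, D skipped, A→slot 2, G skipped, B skipped, F skipped, C skipped.
Slots: [1:E] [2:A]
Profit = 62 + 52 = 114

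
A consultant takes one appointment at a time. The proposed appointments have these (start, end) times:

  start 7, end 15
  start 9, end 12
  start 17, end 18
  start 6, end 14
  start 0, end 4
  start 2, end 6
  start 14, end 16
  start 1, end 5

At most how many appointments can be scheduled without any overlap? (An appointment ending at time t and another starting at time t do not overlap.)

By end time: (0,4), (1,5), (2,6), (9,12), (6,14), (7,15), (14,16), (17,18).
Pick (0,4); next start ≥ 4 → (9,12); next start ≥ 12 → (14,16); next start ≥ 16 → (17,18).
Selected 4 appointments.

4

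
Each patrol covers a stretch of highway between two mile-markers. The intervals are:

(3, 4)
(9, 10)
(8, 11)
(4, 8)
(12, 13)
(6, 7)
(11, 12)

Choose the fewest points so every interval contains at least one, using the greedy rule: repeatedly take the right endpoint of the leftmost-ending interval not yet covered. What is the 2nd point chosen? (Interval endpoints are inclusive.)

Process intervals by earliest right end; each time one isn't hit yet, stab at its right endpoint.
Sorted: [3,4] [6,7] [4,8] [9,10] [8,11] [11,12] [12,13]
{[3,4]} hit by 4; {[6,7],[4,8]} hit by 7; {[9,10],[8,11]} hit by 10; {[11,12],[12,13]} hit by 12.
Points: 4, 7, 10, 12 (4 total).

7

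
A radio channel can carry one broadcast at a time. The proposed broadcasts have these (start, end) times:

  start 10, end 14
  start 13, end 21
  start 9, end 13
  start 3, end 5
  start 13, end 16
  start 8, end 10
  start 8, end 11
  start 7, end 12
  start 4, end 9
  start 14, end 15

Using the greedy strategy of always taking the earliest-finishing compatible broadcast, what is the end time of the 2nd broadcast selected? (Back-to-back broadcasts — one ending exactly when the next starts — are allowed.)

Sorted by end: (3,5)  (4,9)  (8,10)  (8,11)  (7,12)  (9,13)  (10,14)  (14,15)  (13,16)  (13,21)
take (3,5); take (8,10); skip (9,13); take (10,14); take (14,15).
Selected: (3,5) (8,10) (10,14) (14,15)

10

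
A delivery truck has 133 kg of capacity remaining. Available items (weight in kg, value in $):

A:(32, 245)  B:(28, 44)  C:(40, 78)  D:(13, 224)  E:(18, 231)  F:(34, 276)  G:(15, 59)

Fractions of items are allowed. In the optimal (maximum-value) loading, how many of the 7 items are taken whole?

5

Order: D (224/13=17.23) > E (231/18=12.83) > F (276/34=8.12) > A (245/32=7.66) > G (59/15=3.93) > C (78/40=1.95) > B (44/28=1.57)
Fill: take D (13 @ 224) → take E (18 @ 231) → take F (34 @ 276) → take A (32 @ 245) → take G (15 @ 59) → take 21/40 of C → 40.95; 133/133 used.
5 item(s) taken whole; one partial (take 21/40 of C).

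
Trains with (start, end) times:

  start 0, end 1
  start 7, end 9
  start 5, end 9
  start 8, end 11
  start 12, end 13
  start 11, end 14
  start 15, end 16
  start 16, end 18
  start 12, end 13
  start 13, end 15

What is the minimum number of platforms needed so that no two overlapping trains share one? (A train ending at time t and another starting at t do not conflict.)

Events (time:±→running): 0:+→1 1:-→0 5:+→1 7:+→2 8:+→3 … peak 3.

3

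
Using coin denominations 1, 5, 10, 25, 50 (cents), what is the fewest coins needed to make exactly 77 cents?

77 = 1×50 + 1×25 + 2×1
Total coins = 1 + 1 + 2 = 4

4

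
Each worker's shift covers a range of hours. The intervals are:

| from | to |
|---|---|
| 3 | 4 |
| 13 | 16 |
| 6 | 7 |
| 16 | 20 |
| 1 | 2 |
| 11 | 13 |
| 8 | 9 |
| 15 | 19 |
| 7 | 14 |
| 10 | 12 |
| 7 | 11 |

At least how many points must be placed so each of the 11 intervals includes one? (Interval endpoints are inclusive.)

6

Sorted: [1,2] [3,4] [6,7] [8,9] [7,11] [10,12] [11,13] [7,14] [13,16] [15,19] [16,20]
{[1,2]} hit by 2; {[3,4]} hit by 4; {[6,7]} hit by 7; {[8,9],[7,11]} hit by 9; {[10,12],[11,13],[7,14]} hit by 12; {[13,16],[15,19],[16,20]} hit by 16.
Points: 2, 4, 7, 9, 12, 16 (6 total).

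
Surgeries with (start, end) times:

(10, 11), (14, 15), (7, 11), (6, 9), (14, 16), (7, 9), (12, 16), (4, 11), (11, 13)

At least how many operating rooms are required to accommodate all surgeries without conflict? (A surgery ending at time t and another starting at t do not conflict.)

starts: [4, 6, 7, 7, 10, 11, 12, 14, 14]
ends:   [9, 9, 11, 11, 11, 13, 15, 16, 16]
s4→1 s6→2 s7→3 s7→4  — peak 4.

4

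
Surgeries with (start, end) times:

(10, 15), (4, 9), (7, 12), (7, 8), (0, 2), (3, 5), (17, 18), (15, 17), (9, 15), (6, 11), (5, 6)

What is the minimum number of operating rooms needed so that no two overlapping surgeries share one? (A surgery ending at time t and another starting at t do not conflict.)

The answer is the maximum number of intervals overlapping at any instant.
Events (time:±→running): 0:+→1 2:-→0 3:+→1 4:+→2 5:-→1 5:+→2 6:-→1 6:+→2 7:+→3 7:+→4 … peak 4.

4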